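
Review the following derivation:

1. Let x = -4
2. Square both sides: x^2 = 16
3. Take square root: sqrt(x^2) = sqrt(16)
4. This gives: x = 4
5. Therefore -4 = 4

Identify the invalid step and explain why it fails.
Step 4: This gives: x = 4

Step 4 incorrectly states that sqrt(x^2) = x. The correct identity is sqrt(x^2) = |x|. Since x = -4 < 0, we have sqrt(x^2) = |-4| = 4, not x = -4.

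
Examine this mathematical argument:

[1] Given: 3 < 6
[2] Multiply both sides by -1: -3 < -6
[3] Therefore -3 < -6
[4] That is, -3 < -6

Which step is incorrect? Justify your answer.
Step 2: Multiply both sides by -1: -3 < -6

Step 2 multiplies both sides by -1 but fails to reverse the inequality sign. When multiplying (or dividing) an inequality by a negative number, the direction must be reversed. Since 3 < 6, we should get -3 > -6, i.e., -3 > -6.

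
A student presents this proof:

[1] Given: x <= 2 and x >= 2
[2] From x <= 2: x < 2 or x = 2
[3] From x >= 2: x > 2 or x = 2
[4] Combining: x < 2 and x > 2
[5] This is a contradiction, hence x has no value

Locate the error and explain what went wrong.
Step 4: Combining: x < 2 and x > 2

Step 4 incorrectly combines the conditions. From x <= 2 and x >= 2, the intersection is x = 2. The error treats the 'or' cases as 'and' requirements. The correct conclusion is that x = 2 is the unique solution, not that no solution exists.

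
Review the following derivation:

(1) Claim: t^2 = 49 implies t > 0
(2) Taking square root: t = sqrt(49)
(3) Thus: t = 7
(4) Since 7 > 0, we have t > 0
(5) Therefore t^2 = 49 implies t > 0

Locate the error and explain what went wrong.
Step 2: Taking square root: t = sqrt(49)

Step 2 takes the square root and assumes the positive root only. The equation t^2 = 49 actually has two solutions: t = 7 and t = -7. The proof silently assumes t > 0 without justification, then uses this assumption to conclude t > 0, which is circular. The counterexample t = -7 shows the claim is false.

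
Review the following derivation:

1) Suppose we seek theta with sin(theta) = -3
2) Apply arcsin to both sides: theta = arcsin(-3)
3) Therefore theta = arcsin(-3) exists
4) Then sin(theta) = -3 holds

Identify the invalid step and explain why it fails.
Step 2: Apply arcsin to both sides: theta = arcsin(-3)

Step 2 applies arcsin to -3. However, arcsin(x) is only defined for x in [-1, 1] because sin(theta) can only produce values in that range. Since |-3| > 1, arcsin(-3) is undefined. There is no angle whose sine equals -3.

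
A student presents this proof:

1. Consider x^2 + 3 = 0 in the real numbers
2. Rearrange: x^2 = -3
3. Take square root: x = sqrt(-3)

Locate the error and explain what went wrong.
Step 3: Take square root: x = sqrt(-3)

Step 3 takes the square root of -3, which is negative. In the real number system, the square root of a negative number is undefined. The equation x^2 + 3 = 0 has no real solutions. Square roots of negative numbers only exist in the complex numbers.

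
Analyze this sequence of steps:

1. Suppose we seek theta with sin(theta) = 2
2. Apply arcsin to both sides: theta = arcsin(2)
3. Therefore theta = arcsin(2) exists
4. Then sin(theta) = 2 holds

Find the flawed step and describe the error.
Step 2: Apply arcsin to both sides: theta = arcsin(2)

Step 2 applies arcsin to 2. However, arcsin(x) is only defined for x in [-1, 1] because sin(theta) can only produce values in that range. Since |2| > 1, arcsin(2) is undefined. There is no angle whose sine equals 2.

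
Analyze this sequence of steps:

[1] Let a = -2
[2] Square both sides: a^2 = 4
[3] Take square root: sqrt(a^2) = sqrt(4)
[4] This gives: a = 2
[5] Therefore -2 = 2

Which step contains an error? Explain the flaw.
Step 4: This gives: a = 2

Step 4 incorrectly states that sqrt(a^2) = a. The correct identity is sqrt(a^2) = |a|. Since a = -2 < 0, we have sqrt(a^2) = |-2| = 2, not a = -2.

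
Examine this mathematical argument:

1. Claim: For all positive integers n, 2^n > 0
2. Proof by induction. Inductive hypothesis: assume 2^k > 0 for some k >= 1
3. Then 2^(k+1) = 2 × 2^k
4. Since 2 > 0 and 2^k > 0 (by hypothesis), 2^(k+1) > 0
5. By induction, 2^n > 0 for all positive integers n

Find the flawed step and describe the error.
Step 5: By induction, 2^n > 0 for all positive integers n

Step 5 concludes the proof by induction, but no base case was ever established. A valid induction proof requires: (1) a base case proving 2^1 > 0, and (2) an inductive step showing IF 2^k > 0 THEN 2^(k+1) > 0. Steps 2-4 correctly establish the inductive step, but without the base case the conclusion in step 5 does not follow.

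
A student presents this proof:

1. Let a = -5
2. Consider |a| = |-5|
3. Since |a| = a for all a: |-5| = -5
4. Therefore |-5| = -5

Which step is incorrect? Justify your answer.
Step 3: Since |a| = a for all a: |-5| = -5

Step 3 incorrectly states that |a| = a for all a. The correct definition is |a| = a when a >= 0, and |a| = -a when a < 0. Since -5 < 0, we have |-5| = -(-5) = 5, not -5.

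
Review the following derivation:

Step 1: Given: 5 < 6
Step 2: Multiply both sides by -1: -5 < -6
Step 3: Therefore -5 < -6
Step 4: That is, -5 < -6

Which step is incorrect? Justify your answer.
Step 2: Multiply both sides by -1: -5 < -6

Step 2 multiplies both sides by -1 but fails to reverse the inequality sign. When multiplying (or dividing) an inequality by a negative number, the direction must be reversed. Since 5 < 6, we should get -5 > -6, i.e., -5 > -6.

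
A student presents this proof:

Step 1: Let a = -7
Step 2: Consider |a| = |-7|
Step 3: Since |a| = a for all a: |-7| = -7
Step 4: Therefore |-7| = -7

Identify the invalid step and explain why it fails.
Step 3: Since |a| = a for all a: |-7| = -7

Step 3 incorrectly states that |a| = a for all a. The correct definition is |a| = a when a >= 0, and |a| = -a when a < 0. Since -7 < 0, we have |-7| = -(-7) = 7, not -7.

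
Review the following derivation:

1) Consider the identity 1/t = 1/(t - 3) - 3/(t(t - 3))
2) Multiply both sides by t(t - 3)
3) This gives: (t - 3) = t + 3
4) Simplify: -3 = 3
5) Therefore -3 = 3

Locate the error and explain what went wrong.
Step 3: This gives: (t - 3) = t + 3

Step 3 makes a sign error when clearing denominators. Multiplying -3/(t(t - 3)) by t(t - 3) gives -3, not +3. The correct result is (t - 3) = t - 3, which is trivially true, not (t - 3) = t + 3. (Step 1 is a valid identity: 1/(t - 3) - 3/(t(t - 3)) = (t - 3)/(t(t - 3)) = 1/t.)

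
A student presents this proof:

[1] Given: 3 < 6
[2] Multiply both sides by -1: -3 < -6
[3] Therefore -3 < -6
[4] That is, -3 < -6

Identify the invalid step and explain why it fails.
Step 2: Multiply both sides by -1: -3 < -6

Step 2 multiplies both sides by -1 but fails to reverse the inequality sign. When multiplying (or dividing) an inequality by a negative number, the direction must be reversed. Since 3 < 6, we should get -3 > -6, i.e., -3 > -6.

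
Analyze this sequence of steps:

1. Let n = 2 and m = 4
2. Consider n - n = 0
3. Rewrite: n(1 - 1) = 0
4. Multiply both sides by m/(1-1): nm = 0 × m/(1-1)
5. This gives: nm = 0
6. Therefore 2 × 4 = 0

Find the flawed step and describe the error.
Step 4: Multiply both sides by m/(1-1): nm = 0 × m/(1-1)

Step 4 multiplies both sides by m/(1-1). However, 1-1 = 0, so this is multiplication by m/0, which is undefined. We cannot multiply by an undefined expression.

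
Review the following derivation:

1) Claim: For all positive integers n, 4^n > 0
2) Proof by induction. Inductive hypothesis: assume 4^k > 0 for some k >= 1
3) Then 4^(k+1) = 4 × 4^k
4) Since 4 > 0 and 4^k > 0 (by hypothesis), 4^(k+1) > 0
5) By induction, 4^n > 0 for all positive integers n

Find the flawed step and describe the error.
Step 5: By induction, 4^n > 0 for all positive integers n

Step 5 concludes the proof by induction, but no base case was ever established. A valid induction proof requires: (1) a base case proving 4^1 > 0, and (2) an inductive step showing IF 4^k > 0 THEN 4^(k+1) > 0. Steps 2-4 correctly establish the inductive step, but without the base case the conclusion in step 5 does not follow.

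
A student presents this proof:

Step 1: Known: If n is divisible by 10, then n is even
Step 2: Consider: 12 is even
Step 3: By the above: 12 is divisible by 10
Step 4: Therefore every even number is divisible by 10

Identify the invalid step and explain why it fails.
Step 3: By the above: 12 is divisible by 10

Step 3 commits the fallacy of affirming the consequent. The known fact 'divisible by 10 → even' does NOT imply 'even → divisible by 10'. That would be the converse, which is false. For example, 12 is even but 12 ÷ 10 = 1.20, which is not an integer.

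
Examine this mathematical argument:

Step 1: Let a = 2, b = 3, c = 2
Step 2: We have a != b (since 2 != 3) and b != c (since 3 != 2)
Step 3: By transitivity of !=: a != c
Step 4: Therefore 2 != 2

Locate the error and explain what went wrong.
Step 3: By transitivity of !=: a != c

Step 3 incorrectly applies transitivity to the '!=' relation. Transitivity states: if a R b and b R c, then a R c. However, '!=' is not transitive. Counterexample: 2 != 3 and 3 != 2, but 2 = 2 (both equal 2). Transitivity holds for relations like <, <=, =, but not for !=.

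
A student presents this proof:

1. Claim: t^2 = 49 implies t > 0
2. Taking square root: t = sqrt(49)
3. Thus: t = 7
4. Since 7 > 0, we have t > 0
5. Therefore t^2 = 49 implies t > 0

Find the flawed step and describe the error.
Step 2: Taking square root: t = sqrt(49)

Step 2 takes the square root and assumes the positive root only. The equation t^2 = 49 actually has two solutions: t = 7 and t = -7. The proof silently assumes t > 0 without justification, then uses this assumption to conclude t > 0, which is circular. The counterexample t = -7 shows the claim is false.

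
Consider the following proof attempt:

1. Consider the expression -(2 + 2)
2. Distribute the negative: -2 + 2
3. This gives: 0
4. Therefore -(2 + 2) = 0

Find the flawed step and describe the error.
Step 2: Distribute the negative: -2 + 2

Step 2 incorrectly distributes the negative sign. The correct distribution is -(2 + 2) = -2 - 2 = -4. The negative must be applied to both terms, not just the first. The error treats -(2 + 2) as -2 + 2, which equals 0 instead of -4.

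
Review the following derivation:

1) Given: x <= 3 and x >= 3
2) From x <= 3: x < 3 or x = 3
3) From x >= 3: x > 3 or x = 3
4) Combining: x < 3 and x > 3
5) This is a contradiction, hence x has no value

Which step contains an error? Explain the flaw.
Step 4: Combining: x < 3 and x > 3

Step 4 incorrectly combines the conditions. From x <= 3 and x >= 3, the intersection is x = 3. The error treats the 'or' cases as 'and' requirements. The correct conclusion is that x = 3 is the unique solution, not that no solution exists.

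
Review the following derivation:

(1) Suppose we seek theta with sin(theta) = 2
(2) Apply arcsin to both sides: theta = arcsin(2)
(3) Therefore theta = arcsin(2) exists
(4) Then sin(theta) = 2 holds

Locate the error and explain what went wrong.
Step 2: Apply arcsin to both sides: theta = arcsin(2)

Step 2 applies arcsin to 2. However, arcsin(x) is only defined for x in [-1, 1] because sin(theta) can only produce values in that range. Since |2| > 1, arcsin(2) is undefined. There is no angle whose sine equals 2.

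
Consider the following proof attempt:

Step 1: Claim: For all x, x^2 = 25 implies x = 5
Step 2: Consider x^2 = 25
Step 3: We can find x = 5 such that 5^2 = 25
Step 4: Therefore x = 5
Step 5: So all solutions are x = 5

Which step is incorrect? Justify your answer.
Step 4: Therefore x = 5

Step 4 incorrectly concludes that x = 5 is the only solution. The proof shows that x = 5 is A solution (existence), but does not show it is the ONLY solution (uniqueness). In fact, x = -5 is also a solution since (-5)^2 = 25. Finding one solution doesn't prove there are no others.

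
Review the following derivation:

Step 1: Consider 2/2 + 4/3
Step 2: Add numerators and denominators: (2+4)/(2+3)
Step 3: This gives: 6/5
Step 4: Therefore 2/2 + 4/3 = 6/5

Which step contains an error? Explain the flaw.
Step 2: Add numerators and denominators: (2+4)/(2+3)

Step 2 incorrectly adds fractions by separately adding numerators and denominators. This is wrong. The correct method requires a common denominator: 2/2 + 4/3 = (2×3 + 4×2)/(2×3) = 14/6 = 7/3. The method used gives 6/5, which is different.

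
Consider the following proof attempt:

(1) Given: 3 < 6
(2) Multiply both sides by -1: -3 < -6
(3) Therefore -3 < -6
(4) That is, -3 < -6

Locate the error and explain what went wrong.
Step 2: Multiply both sides by -1: -3 < -6

Step 2 multiplies both sides by -1 but fails to reverse the inequality sign. When multiplying (or dividing) an inequality by a negative number, the direction must be reversed. Since 3 < 6, we should get -3 > -6, i.e., -3 > -6.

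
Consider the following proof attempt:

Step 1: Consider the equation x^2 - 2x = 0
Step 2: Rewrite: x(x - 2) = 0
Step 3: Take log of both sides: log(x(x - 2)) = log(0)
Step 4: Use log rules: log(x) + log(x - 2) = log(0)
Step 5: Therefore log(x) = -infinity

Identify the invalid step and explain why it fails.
Step 3: Take log of both sides: log(x(x - 2)) = log(0)

Step 3 takes the logarithm of both sides, resulting in log(0) on the right side. The logarithm is only defined for positive numbers; log(0) is undefined (approaches negative infinity). This operation is invalid.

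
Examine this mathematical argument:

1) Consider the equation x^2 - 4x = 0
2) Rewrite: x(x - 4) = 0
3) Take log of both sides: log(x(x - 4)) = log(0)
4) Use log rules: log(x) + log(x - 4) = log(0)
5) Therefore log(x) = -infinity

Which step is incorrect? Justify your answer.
Step 3: Take log of both sides: log(x(x - 4)) = log(0)

Step 3 takes the logarithm of both sides, resulting in log(0) on the right side. The logarithm is only defined for positive numbers; log(0) is undefined (approaches negative infinity). This operation is invalid.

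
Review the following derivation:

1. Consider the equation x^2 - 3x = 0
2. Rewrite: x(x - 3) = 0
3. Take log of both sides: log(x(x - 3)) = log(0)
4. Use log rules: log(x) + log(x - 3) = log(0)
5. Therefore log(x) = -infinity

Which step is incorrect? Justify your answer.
Step 3: Take log of both sides: log(x(x - 3)) = log(0)

Step 3 takes the logarithm of both sides, resulting in log(0) on the right side. The logarithm is only defined for positive numbers; log(0) is undefined (approaches negative infinity). This operation is invalid.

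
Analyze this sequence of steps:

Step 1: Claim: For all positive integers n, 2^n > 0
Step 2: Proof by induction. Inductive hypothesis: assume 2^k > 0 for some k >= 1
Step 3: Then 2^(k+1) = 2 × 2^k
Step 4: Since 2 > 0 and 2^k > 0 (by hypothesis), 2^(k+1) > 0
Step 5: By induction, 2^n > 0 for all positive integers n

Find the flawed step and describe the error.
Step 5: By induction, 2^n > 0 for all positive integers n

Step 5 concludes the proof by induction, but no base case was ever established. A valid induction proof requires: (1) a base case proving 2^1 > 0, and (2) an inductive step showing IF 2^k > 0 THEN 2^(k+1) > 0. Steps 2-4 correctly establish the inductive step, but without the base case the conclusion in step 5 does not follow.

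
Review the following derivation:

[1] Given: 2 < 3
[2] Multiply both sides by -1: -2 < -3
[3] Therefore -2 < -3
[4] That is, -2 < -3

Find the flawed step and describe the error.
Step 2: Multiply both sides by -1: -2 < -3

Step 2 multiplies both sides by -1 but fails to reverse the inequality sign. When multiplying (or dividing) an inequality by a negative number, the direction must be reversed. Since 2 < 3, we should get -2 > -3, i.e., -2 > -3.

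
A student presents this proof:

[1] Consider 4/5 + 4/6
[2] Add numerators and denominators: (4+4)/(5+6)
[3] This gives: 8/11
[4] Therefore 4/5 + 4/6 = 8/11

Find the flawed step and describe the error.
Step 2: Add numerators and denominators: (4+4)/(5+6)

Step 2 incorrectly adds fractions by separately adding numerators and denominators. This is wrong. The correct method requires a common denominator: 4/5 + 4/6 = (4×6 + 4×5)/(5×6) = 44/30 = 22/15. The method used gives 8/11, which is different.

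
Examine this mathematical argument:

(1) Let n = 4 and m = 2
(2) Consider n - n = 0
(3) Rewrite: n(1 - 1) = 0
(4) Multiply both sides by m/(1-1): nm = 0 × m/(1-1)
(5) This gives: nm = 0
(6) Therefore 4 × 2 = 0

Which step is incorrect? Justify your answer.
Step 4: Multiply both sides by m/(1-1): nm = 0 × m/(1-1)

Step 4 multiplies both sides by m/(1-1). However, 1-1 = 0, so this is multiplication by m/0, which is undefined. We cannot multiply by an undefined expression.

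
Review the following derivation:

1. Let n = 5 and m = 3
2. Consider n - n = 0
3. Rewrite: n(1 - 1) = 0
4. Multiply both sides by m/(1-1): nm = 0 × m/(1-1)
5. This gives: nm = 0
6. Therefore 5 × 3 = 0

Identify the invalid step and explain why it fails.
Step 4: Multiply both sides by m/(1-1): nm = 0 × m/(1-1)

Step 4 multiplies both sides by m/(1-1). However, 1-1 = 0, so this is multiplication by m/0, which is undefined. We cannot multiply by an undefined expression.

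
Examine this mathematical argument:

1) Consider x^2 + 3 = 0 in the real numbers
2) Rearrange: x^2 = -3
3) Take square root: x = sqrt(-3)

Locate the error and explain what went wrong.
Step 3: Take square root: x = sqrt(-3)

Step 3 takes the square root of -3, which is negative. In the real number system, the square root of a negative number is undefined. The equation x^2 + 3 = 0 has no real solutions. Square roots of negative numbers only exist in the complex numbers.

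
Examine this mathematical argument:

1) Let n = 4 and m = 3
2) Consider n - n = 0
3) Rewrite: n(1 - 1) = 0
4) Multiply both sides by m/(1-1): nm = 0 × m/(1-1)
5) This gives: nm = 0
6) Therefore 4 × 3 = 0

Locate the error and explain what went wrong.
Step 4: Multiply both sides by m/(1-1): nm = 0 × m/(1-1)

Step 4 multiplies both sides by m/(1-1). However, 1-1 = 0, so this is multiplication by m/0, which is undefined. We cannot multiply by an undefined expression.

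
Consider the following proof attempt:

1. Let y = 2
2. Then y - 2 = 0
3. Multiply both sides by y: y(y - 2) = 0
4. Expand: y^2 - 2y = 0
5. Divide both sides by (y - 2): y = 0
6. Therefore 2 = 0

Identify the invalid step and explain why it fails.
Step 5: Divide both sides by (y - 2): y = 0

Step 5 divides both sides by (y - 2). However, since y = 2, we have (y - 2) = 0. Division by zero is undefined, making this step invalid.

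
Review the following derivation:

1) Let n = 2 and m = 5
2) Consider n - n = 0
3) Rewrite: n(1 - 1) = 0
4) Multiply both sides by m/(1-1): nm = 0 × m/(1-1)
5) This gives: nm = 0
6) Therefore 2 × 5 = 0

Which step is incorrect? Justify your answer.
Step 4: Multiply both sides by m/(1-1): nm = 0 × m/(1-1)

Step 4 multiplies both sides by m/(1-1). However, 1-1 = 0, so this is multiplication by m/0, which is undefined. We cannot multiply by an undefined expression.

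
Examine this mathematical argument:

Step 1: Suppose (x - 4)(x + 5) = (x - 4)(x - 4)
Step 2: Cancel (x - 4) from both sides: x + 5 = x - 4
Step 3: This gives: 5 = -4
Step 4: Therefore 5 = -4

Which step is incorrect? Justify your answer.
Step 2: Cancel (x - 4) from both sides: x + 5 = x - 4

Step 2 cancels (x - 4) from both sides. This is only valid if (x - 4) ≠ 0, i.e., x ≠ 4. When x = 4, both sides equal zero regardless of the other factors. The correct approach requires considering x = 4 as a separate case.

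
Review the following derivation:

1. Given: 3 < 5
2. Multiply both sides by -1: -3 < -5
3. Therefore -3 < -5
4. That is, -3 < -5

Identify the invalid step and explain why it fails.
Step 2: Multiply both sides by -1: -3 < -5

Step 2 multiplies both sides by -1 but fails to reverse the inequality sign. When multiplying (or dividing) an inequality by a negative number, the direction must be reversed. Since 3 < 5, we should get -3 > -5, i.e., -3 > -5.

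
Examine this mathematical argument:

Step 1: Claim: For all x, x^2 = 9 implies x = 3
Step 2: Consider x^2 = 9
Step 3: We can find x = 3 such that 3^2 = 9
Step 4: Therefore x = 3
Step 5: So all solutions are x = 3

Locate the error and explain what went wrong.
Step 4: Therefore x = 3

Step 4 incorrectly concludes that x = 3 is the only solution. The proof shows that x = 3 is A solution (existence), but does not show it is the ONLY solution (uniqueness). In fact, x = -3 is also a solution since (-3)^2 = 9. Finding one solution doesn't prove there are no others.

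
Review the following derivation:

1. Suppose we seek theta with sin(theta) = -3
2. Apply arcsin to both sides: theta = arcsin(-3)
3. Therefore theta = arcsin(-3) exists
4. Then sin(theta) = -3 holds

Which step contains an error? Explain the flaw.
Step 2: Apply arcsin to both sides: theta = arcsin(-3)

Step 2 applies arcsin to -3. However, arcsin(x) is only defined for x in [-1, 1] because sin(theta) can only produce values in that range. Since |-3| > 1, arcsin(-3) is undefined. There is no angle whose sine equals -3.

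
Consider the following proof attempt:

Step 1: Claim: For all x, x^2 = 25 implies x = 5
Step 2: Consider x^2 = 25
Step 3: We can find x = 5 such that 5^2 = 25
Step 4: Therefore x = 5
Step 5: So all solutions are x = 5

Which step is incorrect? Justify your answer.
Step 4: Therefore x = 5

Step 4 incorrectly concludes that x = 5 is the only solution. The proof shows that x = 5 is A solution (existence), but does not show it is the ONLY solution (uniqueness). In fact, x = -5 is also a solution since (-5)^2 = 25. Finding one solution doesn't prove there are no others.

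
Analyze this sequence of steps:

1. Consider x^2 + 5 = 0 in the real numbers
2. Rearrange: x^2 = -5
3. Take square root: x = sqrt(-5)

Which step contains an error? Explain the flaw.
Step 3: Take square root: x = sqrt(-5)

Step 3 takes the square root of -5, which is negative. In the real number system, the square root of a negative number is undefined. The equation x^2 + 5 = 0 has no real solutions. Square roots of negative numbers only exist in the complex numbers.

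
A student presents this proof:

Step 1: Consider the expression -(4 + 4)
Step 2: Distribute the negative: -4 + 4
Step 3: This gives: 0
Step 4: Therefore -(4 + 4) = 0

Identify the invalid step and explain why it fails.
Step 2: Distribute the negative: -4 + 4

Step 2 incorrectly distributes the negative sign. The correct distribution is -(4 + 4) = -4 - 4 = -8. The negative must be applied to both terms, not just the first. The error treats -(4 + 4) as -4 + 4, which equals 0 instead of -8.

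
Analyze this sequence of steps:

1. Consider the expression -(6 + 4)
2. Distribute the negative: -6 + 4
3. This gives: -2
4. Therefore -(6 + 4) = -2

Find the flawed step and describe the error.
Step 2: Distribute the negative: -6 + 4

Step 2 incorrectly distributes the negative sign. The correct distribution is -(6 + 4) = -6 - 4 = -10. The negative must be applied to both terms, not just the first. The error treats -(6 + 4) as -6 + 4, which equals -2 instead of -10.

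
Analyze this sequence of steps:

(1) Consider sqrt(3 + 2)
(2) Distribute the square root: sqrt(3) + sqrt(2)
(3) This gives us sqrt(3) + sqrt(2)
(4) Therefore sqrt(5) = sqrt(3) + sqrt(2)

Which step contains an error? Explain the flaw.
Step 2: Distribute the square root: sqrt(3) + sqrt(2)

Step 2 incorrectly 'distributes' the square root over addition. The square root function does not distribute: sqrt(a + b) ≠ sqrt(a) + sqrt(b). In fact, sqrt(3 + 2) = sqrt(5) ≈ 2.2361, while sqrt(3) + sqrt(2) ≈ 3.1463.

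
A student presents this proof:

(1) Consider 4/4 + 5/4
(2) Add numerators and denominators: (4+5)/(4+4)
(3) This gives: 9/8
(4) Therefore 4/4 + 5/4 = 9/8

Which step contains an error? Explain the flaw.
Step 2: Add numerators and denominators: (4+5)/(4+4)

Step 2 incorrectly adds fractions by separately adding numerators and denominators. This is wrong. The correct method requires a common denominator: 4/4 + 5/4 = (4×4 + 5×4)/(4×4) = 36/16 = 9/4. The method used gives 9/8, which is different.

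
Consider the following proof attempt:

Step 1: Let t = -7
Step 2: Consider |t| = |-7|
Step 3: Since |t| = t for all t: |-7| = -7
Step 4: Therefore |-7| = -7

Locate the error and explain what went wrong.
Step 3: Since |t| = t for all t: |-7| = -7

Step 3 incorrectly states that |t| = t for all t. The correct definition is |t| = t when t >= 0, and |t| = -t when t < 0. Since -7 < 0, we have |-7| = -(-7) = 7, not -7.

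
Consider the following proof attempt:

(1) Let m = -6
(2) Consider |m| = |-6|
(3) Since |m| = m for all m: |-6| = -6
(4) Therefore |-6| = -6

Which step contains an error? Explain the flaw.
Step 3: Since |m| = m for all m: |-6| = -6

Step 3 incorrectly states that |m| = m for all m. The correct definition is |m| = m when m >= 0, and |m| = -m when m < 0. Since -6 < 0, we have |-6| = -(-6) = 6, not -6.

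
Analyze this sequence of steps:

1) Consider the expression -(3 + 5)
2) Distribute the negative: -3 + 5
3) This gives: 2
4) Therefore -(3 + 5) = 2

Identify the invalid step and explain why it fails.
Step 2: Distribute the negative: -3 + 5

Step 2 incorrectly distributes the negative sign. The correct distribution is -(3 + 5) = -3 - 5 = -8. The negative must be applied to both terms, not just the first. The error treats -(3 + 5) as -3 + 5, which equals 2 instead of -8.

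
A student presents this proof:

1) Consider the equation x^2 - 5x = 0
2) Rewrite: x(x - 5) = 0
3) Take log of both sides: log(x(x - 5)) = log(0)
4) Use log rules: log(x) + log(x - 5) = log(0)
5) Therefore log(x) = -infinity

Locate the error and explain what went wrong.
Step 3: Take log of both sides: log(x(x - 5)) = log(0)

Step 3 takes the logarithm of both sides, resulting in log(0) on the right side. The logarithm is only defined for positive numbers; log(0) is undefined (approaches negative infinity). This operation is invalid.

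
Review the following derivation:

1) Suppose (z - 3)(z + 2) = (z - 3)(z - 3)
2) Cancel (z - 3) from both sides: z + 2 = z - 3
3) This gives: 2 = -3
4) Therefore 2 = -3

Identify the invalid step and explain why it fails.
Step 2: Cancel (z - 3) from both sides: z + 2 = z - 3

Step 2 cancels (z - 3) from both sides. This is only valid if (z - 3) ≠ 0, i.e., z ≠ 3. When z = 3, both sides equal zero regardless of the other factors. The correct approach requires considering z = 3 as a separate case.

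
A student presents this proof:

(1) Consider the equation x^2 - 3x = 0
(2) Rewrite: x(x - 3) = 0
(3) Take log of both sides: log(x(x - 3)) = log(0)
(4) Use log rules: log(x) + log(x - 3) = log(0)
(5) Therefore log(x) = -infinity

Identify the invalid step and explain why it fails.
Step 3: Take log of both sides: log(x(x - 3)) = log(0)

Step 3 takes the logarithm of both sides, resulting in log(0) on the right side. The logarithm is only defined for positive numbers; log(0) is undefined (approaches negative infinity). This operation is invalid.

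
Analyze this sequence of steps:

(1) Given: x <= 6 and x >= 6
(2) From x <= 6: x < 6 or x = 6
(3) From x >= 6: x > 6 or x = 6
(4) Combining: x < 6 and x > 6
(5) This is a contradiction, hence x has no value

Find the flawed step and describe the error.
Step 4: Combining: x < 6 and x > 6

Step 4 incorrectly combines the conditions. From x <= 6 and x >= 6, the intersection is x = 6. The error treats the 'or' cases as 'and' requirements. The correct conclusion is that x = 6 is the unique solution, not that no solution exists.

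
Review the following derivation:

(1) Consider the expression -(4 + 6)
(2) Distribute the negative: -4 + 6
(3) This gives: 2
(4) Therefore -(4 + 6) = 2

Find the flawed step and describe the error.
Step 2: Distribute the negative: -4 + 6

Step 2 incorrectly distributes the negative sign. The correct distribution is -(4 + 6) = -4 - 6 = -10. The negative must be applied to both terms, not just the first. The error treats -(4 + 6) as -4 + 6, which equals 2 instead of -10.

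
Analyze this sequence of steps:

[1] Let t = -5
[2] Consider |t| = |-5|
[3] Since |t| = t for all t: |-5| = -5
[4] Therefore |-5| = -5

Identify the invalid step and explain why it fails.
Step 3: Since |t| = t for all t: |-5| = -5

Step 3 incorrectly states that |t| = t for all t. The correct definition is |t| = t when t >= 0, and |t| = -t when t < 0. Since -5 < 0, we have |-5| = -(-5) = 5, not -5.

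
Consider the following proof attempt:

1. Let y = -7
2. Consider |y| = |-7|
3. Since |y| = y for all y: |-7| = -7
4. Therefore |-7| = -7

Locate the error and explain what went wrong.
Step 3: Since |y| = y for all y: |-7| = -7

Step 3 incorrectly states that |y| = y for all y. The correct definition is |y| = y when y >= 0, and |y| = -y when y < 0. Since -7 < 0, we have |-7| = -(-7) = 7, not -7.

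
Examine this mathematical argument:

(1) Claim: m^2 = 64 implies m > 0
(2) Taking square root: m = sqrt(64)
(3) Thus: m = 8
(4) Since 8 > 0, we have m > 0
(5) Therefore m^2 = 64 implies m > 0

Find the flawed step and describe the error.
Step 2: Taking square root: m = sqrt(64)

Step 2 takes the square root and assumes the positive root only. The equation m^2 = 64 actually has two solutions: m = 8 and m = -8. The proof silently assumes m > 0 without justification, then uses this assumption to conclude m > 0, which is circular. The counterexample m = -8 shows the claim is false.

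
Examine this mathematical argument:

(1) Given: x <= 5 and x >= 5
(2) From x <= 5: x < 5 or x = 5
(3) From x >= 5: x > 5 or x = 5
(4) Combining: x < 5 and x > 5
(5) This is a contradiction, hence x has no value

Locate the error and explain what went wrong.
Step 4: Combining: x < 5 and x > 5

Step 4 incorrectly combines the conditions. From x <= 5 and x >= 5, the intersection is x = 5. The error treats the 'or' cases as 'and' requirements. The correct conclusion is that x = 5 is the unique solution, not that no solution exists.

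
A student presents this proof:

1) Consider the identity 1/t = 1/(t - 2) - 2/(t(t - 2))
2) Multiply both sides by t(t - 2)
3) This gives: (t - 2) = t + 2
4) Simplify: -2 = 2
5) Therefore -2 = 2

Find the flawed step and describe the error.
Step 3: This gives: (t - 2) = t + 2

Step 3 makes a sign error when clearing denominators. Multiplying -2/(t(t - 2)) by t(t - 2) gives -2, not +2. The correct result is (t - 2) = t - 2, which is trivially true, not (t - 2) = t + 2. (Step 1 is a valid identity: 1/(t - 2) - 2/(t(t - 2)) = (t - 2)/(t(t - 2)) = 1/t.)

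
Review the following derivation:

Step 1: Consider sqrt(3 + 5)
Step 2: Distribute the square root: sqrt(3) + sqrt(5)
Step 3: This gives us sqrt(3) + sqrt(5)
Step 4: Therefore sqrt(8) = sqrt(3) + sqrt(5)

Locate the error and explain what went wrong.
Step 2: Distribute the square root: sqrt(3) + sqrt(5)

Step 2 incorrectly 'distributes' the square root over addition. The square root function does not distribute: sqrt(a + b) ≠ sqrt(a) + sqrt(b). In fact, sqrt(3 + 5) = sqrt(8) ≈ 2.8284, while sqrt(3) + sqrt(5) ≈ 3.9681.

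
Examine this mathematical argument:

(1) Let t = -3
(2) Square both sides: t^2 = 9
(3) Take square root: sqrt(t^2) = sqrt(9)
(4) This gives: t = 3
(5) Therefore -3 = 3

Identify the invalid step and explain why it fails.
Step 4: This gives: t = 3

Step 4 incorrectly states that sqrt(t^2) = t. The correct identity is sqrt(t^2) = |t|. Since t = -3 < 0, we have sqrt(t^2) = |-3| = 3, not t = -3.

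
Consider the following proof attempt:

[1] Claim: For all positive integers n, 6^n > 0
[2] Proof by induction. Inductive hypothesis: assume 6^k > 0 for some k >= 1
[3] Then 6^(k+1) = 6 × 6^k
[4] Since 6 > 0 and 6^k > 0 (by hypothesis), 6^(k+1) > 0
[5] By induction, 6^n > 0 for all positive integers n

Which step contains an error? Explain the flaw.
Step 5: By induction, 6^n > 0 for all positive integers n

Step 5 concludes the proof by induction, but no base case was ever established. A valid induction proof requires: (1) a base case proving 6^1 > 0, and (2) an inductive step showing IF 6^k > 0 THEN 6^(k+1) > 0. Steps 2-4 correctly establish the inductive step, but without the base case the conclusion in step 5 does not follow.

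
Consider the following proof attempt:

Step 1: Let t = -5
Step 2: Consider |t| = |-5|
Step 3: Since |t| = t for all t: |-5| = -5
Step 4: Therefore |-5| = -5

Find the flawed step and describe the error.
Step 3: Since |t| = t for all t: |-5| = -5

Step 3 incorrectly states that |t| = t for all t. The correct definition is |t| = t when t >= 0, and |t| = -t when t < 0. Since -5 < 0, we have |-5| = -(-5) = 5, not -5.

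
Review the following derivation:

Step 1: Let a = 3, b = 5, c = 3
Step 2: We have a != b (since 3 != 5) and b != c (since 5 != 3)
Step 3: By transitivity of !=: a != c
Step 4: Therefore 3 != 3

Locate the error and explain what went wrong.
Step 3: By transitivity of !=: a != c

Step 3 incorrectly applies transitivity to the '!=' relation. Transitivity states: if a R b and b R c, then a R c. However, '!=' is not transitive. Counterexample: 3 != 5 and 5 != 3, but 3 = 3 (both equal 3). Transitivity holds for relations like <, <=, =, but not for !=.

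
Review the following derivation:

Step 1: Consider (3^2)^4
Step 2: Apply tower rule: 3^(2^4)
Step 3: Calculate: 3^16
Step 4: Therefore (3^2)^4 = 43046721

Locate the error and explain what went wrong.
Step 2: Apply tower rule: 3^(2^4)

Step 2 incorrectly states that (a^b)^c = a^(b^c). The correct rule is (a^b)^c = a^(b×c). The actual value is (3^2)^4 = 3^8 = 6561, not 3^16 = 43046721.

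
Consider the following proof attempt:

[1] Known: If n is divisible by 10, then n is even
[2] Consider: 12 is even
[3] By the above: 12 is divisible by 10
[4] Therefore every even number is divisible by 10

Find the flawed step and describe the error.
Step 3: By the above: 12 is divisible by 10

Step 3 commits the fallacy of affirming the consequent. The known fact 'divisible by 10 → even' does NOT imply 'even → divisible by 10'. That would be the converse, which is false. For example, 12 is even but 12 ÷ 10 = 1.20, which is not an integer.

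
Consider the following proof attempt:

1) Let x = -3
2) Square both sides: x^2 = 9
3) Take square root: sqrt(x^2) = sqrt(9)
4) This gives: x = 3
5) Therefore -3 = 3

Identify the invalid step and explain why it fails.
Step 4: This gives: x = 3

Step 4 incorrectly states that sqrt(x^2) = x. The correct identity is sqrt(x^2) = |x|. Since x = -3 < 0, we have sqrt(x^2) = |-3| = 3, not x = -3.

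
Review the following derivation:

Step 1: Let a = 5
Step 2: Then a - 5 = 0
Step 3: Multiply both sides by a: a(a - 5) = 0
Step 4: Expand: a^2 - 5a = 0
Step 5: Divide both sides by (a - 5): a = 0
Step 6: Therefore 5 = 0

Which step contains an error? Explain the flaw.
Step 5: Divide both sides by (a - 5): a = 0

Step 5 divides both sides by (a - 5). However, since a = 5, we have (a - 5) = 0. Division by zero is undefined, making this step invalid.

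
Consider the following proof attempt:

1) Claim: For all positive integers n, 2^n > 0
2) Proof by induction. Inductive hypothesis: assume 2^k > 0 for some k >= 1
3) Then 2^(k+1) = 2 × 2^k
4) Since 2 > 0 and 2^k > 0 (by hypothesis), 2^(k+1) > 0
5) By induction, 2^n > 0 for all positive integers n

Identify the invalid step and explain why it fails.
Step 5: By induction, 2^n > 0 for all positive integers n

Step 5 concludes the proof by induction, but no base case was ever established. A valid induction proof requires: (1) a base case proving 2^1 > 0, and (2) an inductive step showing IF 2^k > 0 THEN 2^(k+1) > 0. Steps 2-4 correctly establish the inductive step, but without the base case the conclusion in step 5 does not follow.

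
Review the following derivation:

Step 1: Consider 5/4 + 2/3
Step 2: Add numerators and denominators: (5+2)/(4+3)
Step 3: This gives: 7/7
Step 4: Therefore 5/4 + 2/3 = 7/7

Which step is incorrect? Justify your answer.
Step 2: Add numerators and denominators: (5+2)/(4+3)

Step 2 incorrectly adds fractions by separately adding numerators and denominators. This is wrong. The correct method requires a common denominator: 5/4 + 2/3 = (5×3 + 2×4)/(4×3) = 23/12 = 23/12. The method used gives 7/7, which is different.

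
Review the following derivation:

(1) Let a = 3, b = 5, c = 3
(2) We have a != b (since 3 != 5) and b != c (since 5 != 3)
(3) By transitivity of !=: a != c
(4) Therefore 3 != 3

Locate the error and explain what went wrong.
Step 3: By transitivity of !=: a != c

Step 3 incorrectly applies transitivity to the '!=' relation. Transitivity states: if a R b and b R c, then a R c. However, '!=' is not transitive. Counterexample: 3 != 5 and 5 != 3, but 3 = 3 (both equal 3). Transitivity holds for relations like <, <=, =, but not for !=.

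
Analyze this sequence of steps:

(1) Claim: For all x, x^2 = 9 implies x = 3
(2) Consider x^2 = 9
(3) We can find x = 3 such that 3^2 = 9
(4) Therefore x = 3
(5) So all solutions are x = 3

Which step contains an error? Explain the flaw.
Step 4: Therefore x = 3

Step 4 incorrectly concludes that x = 3 is the only solution. The proof shows that x = 3 is A solution (existence), but does not show it is the ONLY solution (uniqueness). In fact, x = -3 is also a solution since (-3)^2 = 9. Finding one solution doesn't prove there are no others.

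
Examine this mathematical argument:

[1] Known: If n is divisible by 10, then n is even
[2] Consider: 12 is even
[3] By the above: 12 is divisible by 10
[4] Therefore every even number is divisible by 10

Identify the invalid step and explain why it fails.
Step 3: By the above: 12 is divisible by 10

Step 3 commits the fallacy of affirming the consequent. The known fact 'divisible by 10 → even' does NOT imply 'even → divisible by 10'. That would be the converse, which is false. For example, 12 is even but 12 ÷ 10 = 1.20, which is not an integer.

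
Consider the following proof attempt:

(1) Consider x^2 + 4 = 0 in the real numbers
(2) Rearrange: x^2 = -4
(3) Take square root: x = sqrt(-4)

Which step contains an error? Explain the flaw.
Step 3: Take square root: x = sqrt(-4)

Step 3 takes the square root of -4, which is negative. In the real number system, the square root of a negative number is undefined. The equation x^2 + 4 = 0 has no real solutions. Square roots of negative numbers only exist in the complex numbers.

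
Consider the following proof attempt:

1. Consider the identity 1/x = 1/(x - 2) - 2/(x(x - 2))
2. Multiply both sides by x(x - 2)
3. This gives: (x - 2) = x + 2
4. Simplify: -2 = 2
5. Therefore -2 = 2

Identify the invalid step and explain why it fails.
Step 3: This gives: (x - 2) = x + 2

Step 3 makes a sign error when clearing denominators. Multiplying -2/(x(x - 2)) by x(x - 2) gives -2, not +2. The correct result is (x - 2) = x - 2, which is trivially true, not (x - 2) = x + 2. (Step 1 is a valid identity: 1/(x - 2) - 2/(x(x - 2)) = (x - 2)/(x(x - 2)) = 1/x.)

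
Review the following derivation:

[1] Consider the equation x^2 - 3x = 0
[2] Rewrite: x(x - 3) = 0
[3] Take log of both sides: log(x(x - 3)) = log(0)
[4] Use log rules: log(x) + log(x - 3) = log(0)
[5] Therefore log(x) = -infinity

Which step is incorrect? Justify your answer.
Step 3: Take log of both sides: log(x(x - 3)) = log(0)

Step 3 takes the logarithm of both sides, resulting in log(0) on the right side. The logarithm is only defined for positive numbers; log(0) is undefined (approaches negative infinity). This operation is invalid.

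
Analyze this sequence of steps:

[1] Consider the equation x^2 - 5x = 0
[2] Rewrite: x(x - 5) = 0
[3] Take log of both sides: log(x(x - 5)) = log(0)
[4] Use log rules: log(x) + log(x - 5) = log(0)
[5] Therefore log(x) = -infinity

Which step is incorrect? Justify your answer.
Step 3: Take log of both sides: log(x(x - 5)) = log(0)

Step 3 takes the logarithm of both sides, resulting in log(0) on the right side. The logarithm is only defined for positive numbers; log(0) is undefined (approaches negative infinity). This operation is invalid.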